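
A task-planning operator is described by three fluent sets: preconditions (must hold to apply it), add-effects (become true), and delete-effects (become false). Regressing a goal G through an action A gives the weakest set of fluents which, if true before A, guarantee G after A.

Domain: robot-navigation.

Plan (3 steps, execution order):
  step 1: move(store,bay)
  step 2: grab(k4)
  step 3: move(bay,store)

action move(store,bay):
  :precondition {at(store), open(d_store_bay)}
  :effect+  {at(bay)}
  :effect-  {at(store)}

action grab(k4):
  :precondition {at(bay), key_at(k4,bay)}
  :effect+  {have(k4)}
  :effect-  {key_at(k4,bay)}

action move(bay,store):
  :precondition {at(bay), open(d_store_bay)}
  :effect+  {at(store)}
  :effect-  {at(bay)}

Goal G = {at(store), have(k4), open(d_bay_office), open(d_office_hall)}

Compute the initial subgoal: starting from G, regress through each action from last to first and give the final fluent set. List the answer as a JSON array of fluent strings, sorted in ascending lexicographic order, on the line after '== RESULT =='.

Work backward from the goal:
  through step 3 (move(bay,store)): drop {at(store)}, keep {have(k4), open(d_bay_office), open(d_office_hall)}, require {at(bay), open(d_store_bay)}
    → {at(bay), have(k4), open(d_bay_office), open(d_office_hall), open(d_store_bay)}
  through step 2 (grab(k4)): drop {have(k4)}, keep {at(bay), open(d_bay_office), open(d_office_hall), open(d_store_bay)}, require {at(bay), key_at(k4,bay)}
    → {at(bay), key_at(k4,bay), open(d_bay_office), open(d_office_hall), open(d_store_bay)}
  through step 1 (move(store,bay)): drop {at(bay)}, keep {key_at(k4,bay), open(d_bay_office), open(d_office_hall), open(d_store_bay)}, require {at(store), open(d_store_bay)}
    → {at(store), key_at(k4,bay), open(d_bay_office), open(d_office_hall), open(d_store_bay)}

== RESULT ==
["at(store)", "key_at(k4,bay)", "open(d_bay_office)", "open(d_office_hall)", "open(d_store_bay)"]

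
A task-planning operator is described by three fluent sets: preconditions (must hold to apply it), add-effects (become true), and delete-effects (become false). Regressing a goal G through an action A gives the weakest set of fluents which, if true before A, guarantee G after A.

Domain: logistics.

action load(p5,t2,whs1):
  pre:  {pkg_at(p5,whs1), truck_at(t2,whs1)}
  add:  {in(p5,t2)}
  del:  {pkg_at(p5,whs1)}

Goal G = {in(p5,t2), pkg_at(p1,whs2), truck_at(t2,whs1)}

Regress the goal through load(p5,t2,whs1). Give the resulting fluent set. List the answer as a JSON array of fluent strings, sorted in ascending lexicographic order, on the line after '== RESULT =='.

Regress:
  G ∩ del = {}  (empty — regression defined)
  G \ add = {in(p5,t2), pkg_at(p1,whs2), truck_at(t2,whs1)} \ {in(p5,t2)} = {pkg_at(p1,whs2), truck_at(t2,whs1)}
  ∪ pre   = {pkg_at(p1,whs2), truck_at(t2,whs1)} ∪ {pkg_at(p5,whs1), truck_at(t2,whs1)}
          = {pkg_at(p1,whs2), pkg_at(p5,whs1), truck_at(t2,whs1)}

== RESULT ==
["pkg_at(p1,whs2)", "pkg_at(p5,whs1)", "truck_at(t2,whs1)"]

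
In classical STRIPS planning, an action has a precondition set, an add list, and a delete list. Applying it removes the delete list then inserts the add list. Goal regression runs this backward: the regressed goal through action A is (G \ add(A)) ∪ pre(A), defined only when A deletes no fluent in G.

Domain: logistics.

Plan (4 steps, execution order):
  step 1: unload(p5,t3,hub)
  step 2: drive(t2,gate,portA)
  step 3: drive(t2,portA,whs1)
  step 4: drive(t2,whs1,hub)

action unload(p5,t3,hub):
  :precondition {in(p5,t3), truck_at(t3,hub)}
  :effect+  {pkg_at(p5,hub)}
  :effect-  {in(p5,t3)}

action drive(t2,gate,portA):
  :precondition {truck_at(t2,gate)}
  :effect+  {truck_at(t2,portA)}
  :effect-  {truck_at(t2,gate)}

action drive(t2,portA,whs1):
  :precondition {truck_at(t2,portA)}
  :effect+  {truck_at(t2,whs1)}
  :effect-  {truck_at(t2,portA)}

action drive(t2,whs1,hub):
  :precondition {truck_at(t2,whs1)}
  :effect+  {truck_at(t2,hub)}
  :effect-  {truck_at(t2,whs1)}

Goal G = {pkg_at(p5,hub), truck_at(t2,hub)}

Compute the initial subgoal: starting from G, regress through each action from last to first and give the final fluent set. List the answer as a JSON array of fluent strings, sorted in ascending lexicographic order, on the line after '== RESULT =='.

Regress step by step:
  through step 4 (drive(t2,whs1,hub)): drop {truck_at(t2,hub)}, keep {pkg_at(p5,hub)}, require {truck_at(t2,whs1)}
    → {pkg_at(p5,hub), truck_at(t2,whs1)}
  through step 3 (drive(t2,portA,whs1)): drop {truck_at(t2,whs1)}, keep {pkg_at(p5,hub)}, require {truck_at(t2,portA)}
    → {pkg_at(p5,hub), truck_at(t2,portA)}
  through step 2 (drive(t2,gate,portA)): drop {truck_at(t2,portA)}, keep {pkg_at(p5,hub)}, require {truck_at(t2,gate)}
    → {pkg_at(p5,hub), truck_at(t2,gate)}
  through step 1 (unload(p5,t3,hub)): drop {pkg_at(p5,hub)}, keep {truck_at(t2,gate)}, require {in(p5,t3), truck_at(t3,hub)}
    → {in(p5,t3), truck_at(t2,gate), truck_at(t3,hub)}

== RESULT ==
["in(p5,t3)", "truck_at(t2,gate)", "truck_at(t3,hub)"]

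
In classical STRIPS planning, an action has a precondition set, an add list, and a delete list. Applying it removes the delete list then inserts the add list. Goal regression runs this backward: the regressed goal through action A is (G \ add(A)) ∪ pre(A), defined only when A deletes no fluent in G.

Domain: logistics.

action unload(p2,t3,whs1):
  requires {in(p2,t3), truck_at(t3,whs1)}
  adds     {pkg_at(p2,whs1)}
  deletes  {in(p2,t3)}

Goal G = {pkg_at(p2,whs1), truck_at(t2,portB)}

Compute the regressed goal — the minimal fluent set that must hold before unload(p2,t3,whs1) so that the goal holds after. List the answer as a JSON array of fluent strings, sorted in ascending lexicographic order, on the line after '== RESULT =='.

Compute (G \ add) ∪ pre:
  G ∩ del = {}  (empty — regression defined)
  G \ add = {pkg_at(p2,whs1), truck_at(t2,portB)} \ {pkg_at(p2,whs1)} = {truck_at(t2,portB)}
  ∪ pre   = {truck_at(t2,portB)} ∪ {in(p2,t3), truck_at(t3,whs1)}
          = {in(p2,t3), truck_at(t2,portB), truck_at(t3,whs1)}

== RESULT ==
["in(p2,t3)", "truck_at(t2,portB)", "truck_at(t3,whs1)"]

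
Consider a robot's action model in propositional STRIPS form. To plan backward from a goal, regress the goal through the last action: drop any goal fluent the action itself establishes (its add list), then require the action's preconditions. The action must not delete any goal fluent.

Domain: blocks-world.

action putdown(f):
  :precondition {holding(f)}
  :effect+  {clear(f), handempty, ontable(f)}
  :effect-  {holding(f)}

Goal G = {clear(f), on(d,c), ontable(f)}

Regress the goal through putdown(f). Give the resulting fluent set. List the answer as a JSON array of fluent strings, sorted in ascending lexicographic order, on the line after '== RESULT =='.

Regress:
  G ∩ del = {}  (empty — regression defined)
  G \ add = {clear(f), on(d,c), ontable(f)} \ {clear(f), handempty, ontable(f)} = {on(d,c)}
  ∪ pre   = {on(d,c)} ∪ {holding(f)}
          = {holding(f), on(d,c)}

== RESULT ==
["holding(f)", "on(d,c)"]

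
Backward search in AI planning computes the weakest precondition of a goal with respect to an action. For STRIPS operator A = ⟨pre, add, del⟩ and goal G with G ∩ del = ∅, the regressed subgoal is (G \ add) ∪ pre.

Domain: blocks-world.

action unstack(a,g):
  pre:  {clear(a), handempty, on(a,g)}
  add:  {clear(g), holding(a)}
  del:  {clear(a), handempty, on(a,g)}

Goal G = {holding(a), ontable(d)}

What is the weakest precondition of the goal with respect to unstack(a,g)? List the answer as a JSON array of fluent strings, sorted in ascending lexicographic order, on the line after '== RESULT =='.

Regress:
  G ∩ del = {}  (empty — regression defined)
  G \ add = {holding(a), ontable(d)} \ {clear(g), holding(a)} = {ontable(d)}
  ∪ pre   = {ontable(d)} ∪ {clear(a), handempty, on(a,g)}
          = {clear(a), handempty, on(a,g), ontable(d)}

== RESULT ==
["clear(a)", "handempty", "on(a,g)", "ontable(d)"]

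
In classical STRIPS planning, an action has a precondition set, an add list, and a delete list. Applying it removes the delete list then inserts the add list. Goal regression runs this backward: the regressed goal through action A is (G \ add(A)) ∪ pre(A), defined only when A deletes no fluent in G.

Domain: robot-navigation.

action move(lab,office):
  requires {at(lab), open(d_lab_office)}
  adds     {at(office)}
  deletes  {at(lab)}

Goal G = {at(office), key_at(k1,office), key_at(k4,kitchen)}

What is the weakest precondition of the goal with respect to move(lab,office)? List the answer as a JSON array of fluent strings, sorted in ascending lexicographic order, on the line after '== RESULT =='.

Regress:
  G ∩ del = {}  (empty — regression defined)
  G \ add = {at(office), key_at(k1,office), key_at(k4,kitchen)} \ {at(office)} = {key_at(k1,office), key_at(k4,kitchen)}
  ∪ pre   = {key_at(k1,office), key_at(k4,kitchen)} ∪ {at(lab), open(d_lab_office)}
          = {at(lab), key_at(k1,office), key_at(k4,kitchen), open(d_lab_office)}

== RESULT ==
["at(lab)", "key_at(k1,office)", "key_at(k4,kitchen)", "open(d_lab_office)"]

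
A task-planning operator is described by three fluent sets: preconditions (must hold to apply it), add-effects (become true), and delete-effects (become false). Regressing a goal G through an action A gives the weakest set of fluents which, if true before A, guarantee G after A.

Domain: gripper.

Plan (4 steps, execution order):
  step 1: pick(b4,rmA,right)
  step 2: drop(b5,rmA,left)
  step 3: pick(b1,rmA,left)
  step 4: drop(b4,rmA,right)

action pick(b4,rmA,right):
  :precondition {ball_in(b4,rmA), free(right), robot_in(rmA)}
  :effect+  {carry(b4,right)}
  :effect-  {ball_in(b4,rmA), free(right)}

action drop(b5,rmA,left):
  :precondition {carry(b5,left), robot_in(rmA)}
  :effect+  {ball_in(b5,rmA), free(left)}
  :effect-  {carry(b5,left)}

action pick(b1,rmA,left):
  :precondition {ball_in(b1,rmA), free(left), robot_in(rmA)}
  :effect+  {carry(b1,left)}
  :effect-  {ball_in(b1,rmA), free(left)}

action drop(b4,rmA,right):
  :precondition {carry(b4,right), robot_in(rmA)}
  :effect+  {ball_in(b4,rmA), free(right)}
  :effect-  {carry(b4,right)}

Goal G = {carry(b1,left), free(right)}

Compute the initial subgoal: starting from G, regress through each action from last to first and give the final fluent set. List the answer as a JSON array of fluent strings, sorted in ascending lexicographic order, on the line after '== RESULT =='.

Regress step by step:
  through step 4 (drop(b4,rmA,right)): drop {free(right)}, keep {carry(b1,left)}, require {carry(b4,right), robot_in(rmA)}
    → {carry(b1,left), carry(b4,right), robot_in(rmA)}
  through step 3 (pick(b1,rmA,left)): drop {carry(b1,left)}, keep {carry(b4,right), robot_in(rmA)}, require {ball_in(b1,rmA), free(left), robot_in(rmA)}
    → {ball_in(b1,rmA), carry(b4,right), free(left), robot_in(rmA)}
  through step 2 (drop(b5,rmA,left)): drop {free(left)}, keep {ball_in(b1,rmA), carry(b4,right), robot_in(rmA)}, require {carry(b5,left), robot_in(rmA)}
    → {ball_in(b1,rmA), carry(b4,right), carry(b5,left), robot_in(rmA)}
  through step 1 (pick(b4,rmA,right)): drop {carry(b4,right)}, keep {ball_in(b1,rmA), carry(b5,left), robot_in(rmA)}, require {ball_in(b4,rmA), free(right), robot_in(rmA)}
    → {ball_in(b1,rmA), ball_in(b4,rmA), carry(b5,left), free(right), robot_in(rmA)}

== RESULT ==
["ball_in(b1,rmA)", "ball_in(b4,rmA)", "carry(b5,left)", "free(right)", "robot_in(rmA)"]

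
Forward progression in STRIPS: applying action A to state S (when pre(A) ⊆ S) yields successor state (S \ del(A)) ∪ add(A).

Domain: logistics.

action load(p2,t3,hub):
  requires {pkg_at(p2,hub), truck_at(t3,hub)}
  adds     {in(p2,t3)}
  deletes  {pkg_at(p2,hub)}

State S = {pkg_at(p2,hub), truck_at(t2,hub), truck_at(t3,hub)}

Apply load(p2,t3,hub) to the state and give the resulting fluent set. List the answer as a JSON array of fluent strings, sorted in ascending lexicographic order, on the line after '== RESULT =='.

Compute (S \ del) ∪ add:
  pre ⊆ S: {pkg_at(p2,hub), truck_at(t3,hub)} ⊆ S  — applicable
  S \ del = {truck_at(t2,hub), truck_at(t3,hub)}
  ∪ add   = {in(p2,t3), truck_at(t2,hub), truck_at(t3,hub)}

== RESULT ==
["in(p2,t3)", "truck_at(t2,hub)", "truck_at(t3,hub)"]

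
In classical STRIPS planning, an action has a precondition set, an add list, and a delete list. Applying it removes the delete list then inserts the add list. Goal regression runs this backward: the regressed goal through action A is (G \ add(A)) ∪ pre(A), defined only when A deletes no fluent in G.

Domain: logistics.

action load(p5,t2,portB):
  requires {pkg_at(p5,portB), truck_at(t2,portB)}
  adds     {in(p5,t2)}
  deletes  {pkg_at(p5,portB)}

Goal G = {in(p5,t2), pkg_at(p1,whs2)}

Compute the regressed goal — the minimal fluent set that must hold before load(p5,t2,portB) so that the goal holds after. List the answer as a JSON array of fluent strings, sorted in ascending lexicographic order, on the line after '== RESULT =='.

Regress:
  G ∩ del = {}  (empty — regression defined)
  G \ add = {in(p5,t2), pkg_at(p1,whs2)} \ {in(p5,t2)} = {pkg_at(p1,whs2)}
  ∪ pre   = {pkg_at(p1,whs2)} ∪ {pkg_at(p5,portB), truck_at(t2,portB)}
          = {pkg_at(p1,whs2), pkg_at(p5,portB), truck_at(t2,portB)}

== RESULT ==
["pkg_at(p1,whs2)", "pkg_at(p5,portB)", "truck_at(t2,portB)"]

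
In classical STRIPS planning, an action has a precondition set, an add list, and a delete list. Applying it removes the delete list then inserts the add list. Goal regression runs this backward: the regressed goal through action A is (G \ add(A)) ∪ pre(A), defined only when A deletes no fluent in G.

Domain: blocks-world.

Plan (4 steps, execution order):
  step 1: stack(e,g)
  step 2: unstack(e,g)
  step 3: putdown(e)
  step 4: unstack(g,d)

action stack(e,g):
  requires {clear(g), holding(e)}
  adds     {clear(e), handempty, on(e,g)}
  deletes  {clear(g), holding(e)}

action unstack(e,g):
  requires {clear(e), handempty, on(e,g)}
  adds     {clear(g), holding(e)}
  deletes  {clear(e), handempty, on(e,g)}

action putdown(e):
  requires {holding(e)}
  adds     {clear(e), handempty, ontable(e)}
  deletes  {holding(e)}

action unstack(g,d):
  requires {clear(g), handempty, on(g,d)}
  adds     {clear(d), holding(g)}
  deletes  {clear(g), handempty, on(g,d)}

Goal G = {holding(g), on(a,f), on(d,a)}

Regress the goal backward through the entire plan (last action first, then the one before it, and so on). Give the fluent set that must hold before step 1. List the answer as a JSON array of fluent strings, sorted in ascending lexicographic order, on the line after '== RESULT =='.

Regress step by step:
  through step 4 (unstack(g,d)): drop {holding(g)}, keep {on(a,f), on(d,a)}, require {clear(g), handempty, on(g,d)}
    → {clear(g), handempty, on(a,f), on(d,a), on(g,d)}
  through step 3 (putdown(e)): drop {handempty}, keep {clear(g), on(a,f), on(d,a), on(g,d)}, require {holding(e)}
    → {clear(g), holding(e), on(a,f), on(d,a), on(g,d)}
  through step 2 (unstack(e,g)): drop {clear(g), holding(e)}, keep {on(a,f), on(d,a), on(g,d)}, require {clear(e), handempty, on(e,g)}
    → {clear(e), handempty, on(a,f), on(d,a), on(e,g), on(g,d)}
  through step 1 (stack(e,g)): drop {clear(e), handempty, on(e,g)}, keep {on(a,f), on(d,a), on(g,d)}, require {clear(g), holding(e)}
    → {clear(g), holding(e), on(a,f), on(d,a), on(g,d)}

== RESULT ==
["clear(g)", "holding(e)", "on(a,f)", "on(d,a)", "on(g,d)"]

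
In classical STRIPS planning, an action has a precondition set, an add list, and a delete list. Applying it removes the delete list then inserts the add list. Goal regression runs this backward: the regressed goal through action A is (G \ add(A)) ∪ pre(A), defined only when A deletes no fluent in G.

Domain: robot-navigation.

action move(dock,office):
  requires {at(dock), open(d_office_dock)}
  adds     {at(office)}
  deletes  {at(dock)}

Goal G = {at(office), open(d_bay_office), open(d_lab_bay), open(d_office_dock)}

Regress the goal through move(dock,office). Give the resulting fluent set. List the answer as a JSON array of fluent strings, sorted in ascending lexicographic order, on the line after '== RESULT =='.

Regress:
  G ∩ del = {}  (empty — regression defined)
  G \ add = {at(office), open(d_bay_office), open(d_lab_bay), open(d_office_dock)} \ {at(office)} = {open(d_bay_office), open(d_lab_bay), open(d_office_dock)}
  ∪ pre   = {open(d_bay_office), open(d_lab_bay), open(d_office_dock)} ∪ {at(dock), open(d_office_dock)}
          = {at(dock), open(d_bay_office), open(d_lab_bay), open(d_office_dock)}

== RESULT ==
["at(dock)", "open(d_bay_office)", "open(d_lab_bay)", "open(d_office_dock)"]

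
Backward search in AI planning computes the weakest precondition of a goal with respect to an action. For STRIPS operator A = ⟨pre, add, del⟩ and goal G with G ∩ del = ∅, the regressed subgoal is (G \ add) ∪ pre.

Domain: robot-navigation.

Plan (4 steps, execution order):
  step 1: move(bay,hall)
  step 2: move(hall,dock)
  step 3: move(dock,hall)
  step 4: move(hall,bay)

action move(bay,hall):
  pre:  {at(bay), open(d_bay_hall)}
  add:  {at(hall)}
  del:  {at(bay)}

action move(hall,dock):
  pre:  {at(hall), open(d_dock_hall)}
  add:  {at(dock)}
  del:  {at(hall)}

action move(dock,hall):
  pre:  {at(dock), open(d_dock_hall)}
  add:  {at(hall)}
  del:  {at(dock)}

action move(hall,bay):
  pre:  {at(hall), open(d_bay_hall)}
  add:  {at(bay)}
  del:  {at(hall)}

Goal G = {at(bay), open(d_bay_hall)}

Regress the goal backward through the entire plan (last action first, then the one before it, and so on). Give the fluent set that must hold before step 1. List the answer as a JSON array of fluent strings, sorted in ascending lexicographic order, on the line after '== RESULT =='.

Work backward from the goal:
  through step 4 (move(hall,bay)): drop {at(bay)}, keep {open(d_bay_hall)}, require {at(hall), open(d_bay_hall)}
    → {at(hall), open(d_bay_hall)}
  through step 3 (move(dock,hall)): drop {at(hall)}, keep {open(d_bay_hall)}, require {at(dock), open(d_dock_hall)}
    → {at(dock), open(d_bay_hall), open(d_dock_hall)}
  through step 2 (move(hall,dock)): drop {at(dock)}, keep {open(d_bay_hall), open(d_dock_hall)}, require {at(hall), open(d_dock_hall)}
    → {at(hall), open(d_bay_hall), open(d_dock_hall)}
  through step 1 (move(bay,hall)): drop {at(hall)}, keep {open(d_bay_hall), open(d_dock_hall)}, require {at(bay), open(d_bay_hall)}
    → {at(bay), open(d_bay_hall), open(d_dock_hall)}

== RESULT ==
["at(bay)", "open(d_bay_hall)", "open(d_dock_hall)"]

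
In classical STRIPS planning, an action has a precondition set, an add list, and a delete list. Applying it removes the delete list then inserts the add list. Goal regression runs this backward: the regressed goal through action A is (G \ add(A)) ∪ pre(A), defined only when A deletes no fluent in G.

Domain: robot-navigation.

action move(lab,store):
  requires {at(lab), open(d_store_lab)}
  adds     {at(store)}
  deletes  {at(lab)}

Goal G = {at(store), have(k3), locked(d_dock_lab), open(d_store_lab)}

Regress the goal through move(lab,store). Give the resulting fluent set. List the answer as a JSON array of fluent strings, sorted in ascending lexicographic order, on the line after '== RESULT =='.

Regress:
  G ∩ del = {}  (empty — regression defined)
  G \ add = {at(store), have(k3), locked(d_dock_lab), open(d_store_lab)} \ {at(store)} = {have(k3), locked(d_dock_lab), open(d_store_lab)}
  ∪ pre   = {have(k3), locked(d_dock_lab), open(d_store_lab)} ∪ {at(lab), open(d_store_lab)}
          = {at(lab), have(k3), locked(d_dock_lab), open(d_store_lab)}

== RESULT ==
["at(lab)", "have(k3)", "locked(d_dock_lab)", "open(d_store_lab)"]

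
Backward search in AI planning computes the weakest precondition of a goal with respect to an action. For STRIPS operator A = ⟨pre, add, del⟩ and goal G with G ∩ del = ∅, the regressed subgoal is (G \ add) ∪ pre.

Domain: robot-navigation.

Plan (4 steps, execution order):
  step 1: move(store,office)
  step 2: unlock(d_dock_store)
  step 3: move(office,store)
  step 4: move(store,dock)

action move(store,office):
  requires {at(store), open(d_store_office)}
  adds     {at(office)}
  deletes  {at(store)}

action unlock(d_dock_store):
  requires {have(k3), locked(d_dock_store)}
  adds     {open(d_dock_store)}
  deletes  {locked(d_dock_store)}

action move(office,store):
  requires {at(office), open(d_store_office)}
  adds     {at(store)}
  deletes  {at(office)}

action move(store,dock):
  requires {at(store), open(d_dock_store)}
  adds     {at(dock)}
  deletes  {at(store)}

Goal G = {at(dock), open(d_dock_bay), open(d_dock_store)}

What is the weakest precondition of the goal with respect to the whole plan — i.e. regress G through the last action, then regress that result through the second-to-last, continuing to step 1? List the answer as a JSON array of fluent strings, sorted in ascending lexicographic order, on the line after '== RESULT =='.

Work backward from the goal:
  through step 4 (move(store,dock)): drop {at(dock)}, keep {open(d_dock_bay), open(d_dock_store)}, require {at(store), open(d_dock_store)}
    → {at(store), open(d_dock_bay), open(d_dock_store)}
  through step 3 (move(office,store)): drop {at(store)}, keep {open(d_dock_bay), open(d_dock_store)}, require {at(office), open(d_store_office)}
    → {at(office), open(d_dock_bay), open(d_dock_store), open(d_store_office)}
  through step 2 (unlock(d_dock_store)): drop {open(d_dock_store)}, keep {at(office), open(d_dock_bay), open(d_store_office)}, require {have(k3), locked(d_dock_store)}
    → {at(office), have(k3), locked(d_dock_store), open(d_dock_bay), open(d_store_office)}
  through step 1 (move(store,office)): drop {at(office)}, keep {have(k3), locked(d_dock_store), open(d_dock_bay), open(d_store_office)}, require {at(store), open(d_store_office)}
    → {at(store), have(k3), locked(d_dock_store), open(d_dock_bay), open(d_store_office)}

== RESULT ==
["at(store)", "have(k3)", "locked(d_dock_store)", "open(d_dock_bay)", "open(d_store_office)"]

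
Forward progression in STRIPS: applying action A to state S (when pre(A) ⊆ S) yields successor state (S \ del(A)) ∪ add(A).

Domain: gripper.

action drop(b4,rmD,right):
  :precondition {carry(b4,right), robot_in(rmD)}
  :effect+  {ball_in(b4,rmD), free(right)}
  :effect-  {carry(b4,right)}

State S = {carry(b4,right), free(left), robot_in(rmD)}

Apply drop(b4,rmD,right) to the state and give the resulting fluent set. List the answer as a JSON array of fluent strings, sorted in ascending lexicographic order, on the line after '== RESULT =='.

Compute (S \ del) ∪ add:
  pre ⊆ S: {carry(b4,right), robot_in(rmD)} ⊆ S  — applicable
  S \ del = {free(left), robot_in(rmD)}
  ∪ add   = {ball_in(b4,rmD), free(left), free(right), robot_in(rmD)}

== RESULT ==
["ball_in(b4,rmD)", "free(left)", "free(right)", "robot_in(rmD)"]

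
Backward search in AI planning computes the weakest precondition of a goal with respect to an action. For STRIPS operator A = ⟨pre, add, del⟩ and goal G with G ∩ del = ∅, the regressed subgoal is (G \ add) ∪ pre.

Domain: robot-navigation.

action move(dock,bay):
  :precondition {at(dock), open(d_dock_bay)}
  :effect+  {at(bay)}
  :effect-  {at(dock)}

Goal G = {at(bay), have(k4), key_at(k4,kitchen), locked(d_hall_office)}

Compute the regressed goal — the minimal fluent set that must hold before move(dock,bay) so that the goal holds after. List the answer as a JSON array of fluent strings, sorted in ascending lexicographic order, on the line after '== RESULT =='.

Regress:
  G ∩ del = {}  (empty — regression defined)
  G \ add = {at(bay), have(k4), key_at(k4,kitchen), locked(d_hall_office)} \ {at(bay)} = {have(k4), key_at(k4,kitchen), locked(d_hall_office)}
  ∪ pre   = {have(k4), key_at(k4,kitchen), locked(d_hall_office)} ∪ {at(dock), open(d_dock_bay)}
          = {at(dock), have(k4), key_at(k4,kitchen), locked(d_hall_office), open(d_dock_bay)}

== RESULT ==
["at(dock)", "have(k4)", "key_at(k4,kitchen)", "locked(d_hall_office)", "open(d_dock_bay)"]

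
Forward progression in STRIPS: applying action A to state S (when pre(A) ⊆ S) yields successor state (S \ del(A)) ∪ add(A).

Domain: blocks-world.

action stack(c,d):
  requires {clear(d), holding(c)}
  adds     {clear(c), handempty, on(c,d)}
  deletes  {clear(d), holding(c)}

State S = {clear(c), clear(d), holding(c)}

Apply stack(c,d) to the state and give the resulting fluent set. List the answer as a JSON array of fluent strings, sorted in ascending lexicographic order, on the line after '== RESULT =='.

Compute (S \ del) ∪ add:
  pre ⊆ S: {clear(d), holding(c)} ⊆ S  — applicable
  S \ del = {clear(c)}
  ∪ add   = {clear(c), handempty, on(c,d)}

== RESULT ==
["clear(c)", "handempty", "on(c,d)"]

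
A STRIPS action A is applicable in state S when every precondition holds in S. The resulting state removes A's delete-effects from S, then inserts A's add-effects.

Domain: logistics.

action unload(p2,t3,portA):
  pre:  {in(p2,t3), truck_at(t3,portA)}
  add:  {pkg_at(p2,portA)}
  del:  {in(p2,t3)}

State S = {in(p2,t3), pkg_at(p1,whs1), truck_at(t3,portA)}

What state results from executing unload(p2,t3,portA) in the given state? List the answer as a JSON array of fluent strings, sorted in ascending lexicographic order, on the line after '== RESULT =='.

Compute (S \ del) ∪ add:
  pre ⊆ S: {in(p2,t3), truck_at(t3,portA)} ⊆ S  — applicable
  S \ del = {pkg_at(p1,whs1), truck_at(t3,portA)}
  ∪ add   = {pkg_at(p1,whs1), pkg_at(p2,portA), truck_at(t3,portA)}

== RESULT ==
["pkg_at(p1,whs1)", "pkg_at(p2,portA)", "truck_at(t3,portA)"]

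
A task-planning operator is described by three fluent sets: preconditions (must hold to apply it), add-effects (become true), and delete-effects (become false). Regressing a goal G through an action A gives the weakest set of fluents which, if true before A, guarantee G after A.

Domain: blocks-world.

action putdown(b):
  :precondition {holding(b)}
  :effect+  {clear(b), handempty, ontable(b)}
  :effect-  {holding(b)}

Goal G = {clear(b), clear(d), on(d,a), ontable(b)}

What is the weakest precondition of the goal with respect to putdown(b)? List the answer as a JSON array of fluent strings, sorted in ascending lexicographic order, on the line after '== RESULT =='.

Regress:
  G ∩ del = {}  (empty — regression defined)
  G \ add = {clear(b), clear(d), on(d,a), ontable(b)} \ {clear(b), handempty, ontable(b)} = {clear(d), on(d,a)}
  ∪ pre   = {clear(d), on(d,a)} ∪ {holding(b)}
          = {clear(d), holding(b), on(d,a)}

== RESULT ==
["clear(d)", "holding(b)", "on(d,a)"]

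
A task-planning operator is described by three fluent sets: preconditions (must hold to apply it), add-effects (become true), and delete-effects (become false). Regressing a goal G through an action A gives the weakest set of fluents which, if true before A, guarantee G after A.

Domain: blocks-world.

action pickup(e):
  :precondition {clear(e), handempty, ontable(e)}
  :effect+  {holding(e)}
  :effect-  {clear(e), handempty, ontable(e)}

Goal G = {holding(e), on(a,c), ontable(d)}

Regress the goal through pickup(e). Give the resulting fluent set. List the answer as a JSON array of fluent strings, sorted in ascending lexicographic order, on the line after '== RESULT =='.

Regress:
  G ∩ del = {}  (empty — regression defined)
  G \ add = {holding(e), on(a,c), ontable(d)} \ {holding(e)} = {on(a,c), ontable(d)}
  ∪ pre   = {on(a,c), ontable(d)} ∪ {clear(e), handempty, ontable(e)}
          = {clear(e), handempty, on(a,c), ontable(d), ontable(e)}

== RESULT ==
["clear(e)", "handempty", "on(a,c)", "ontable(d)", "ontable(e)"]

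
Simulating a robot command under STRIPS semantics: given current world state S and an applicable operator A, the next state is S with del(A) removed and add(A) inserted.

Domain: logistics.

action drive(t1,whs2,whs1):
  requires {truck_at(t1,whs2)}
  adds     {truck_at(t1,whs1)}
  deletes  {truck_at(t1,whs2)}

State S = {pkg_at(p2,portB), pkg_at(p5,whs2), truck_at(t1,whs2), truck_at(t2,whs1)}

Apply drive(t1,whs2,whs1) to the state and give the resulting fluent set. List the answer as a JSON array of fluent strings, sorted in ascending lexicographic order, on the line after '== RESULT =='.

Progress:
  pre ⊆ S: {truck_at(t1,whs2)} ⊆ S  — applicable
  S \ del = {pkg_at(p2,portB), pkg_at(p5,whs2), truck_at(t2,whs1)}
  ∪ add   = {pkg_at(p2,portB), pkg_at(p5,whs2), truck_at(t1,whs1), truck_at(t2,whs1)}

== RESULT ==
["pkg_at(p2,portB)", "pkg_at(p5,whs2)", "truck_at(t1,whs1)", "truck_at(t2,whs1)"]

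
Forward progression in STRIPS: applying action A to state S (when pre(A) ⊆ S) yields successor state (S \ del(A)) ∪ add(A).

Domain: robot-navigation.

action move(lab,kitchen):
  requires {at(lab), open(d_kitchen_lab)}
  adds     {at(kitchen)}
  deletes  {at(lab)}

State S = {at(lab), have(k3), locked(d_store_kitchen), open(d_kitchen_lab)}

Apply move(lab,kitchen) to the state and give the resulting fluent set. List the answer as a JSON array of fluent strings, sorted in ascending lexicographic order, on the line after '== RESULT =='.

Progress:
  pre ⊆ S: {at(lab), open(d_kitchen_lab)} ⊆ S  — applicable
  S \ del = {have(k3), locked(d_store_kitchen), open(d_kitchen_lab)}
  ∪ add   = {at(kitchen), have(k3), locked(d_store_kitchen), open(d_kitchen_lab)}

== RESULT ==
["at(kitchen)", "have(k3)", "locked(d_store_kitchen)", "open(d_kitchen_lab)"]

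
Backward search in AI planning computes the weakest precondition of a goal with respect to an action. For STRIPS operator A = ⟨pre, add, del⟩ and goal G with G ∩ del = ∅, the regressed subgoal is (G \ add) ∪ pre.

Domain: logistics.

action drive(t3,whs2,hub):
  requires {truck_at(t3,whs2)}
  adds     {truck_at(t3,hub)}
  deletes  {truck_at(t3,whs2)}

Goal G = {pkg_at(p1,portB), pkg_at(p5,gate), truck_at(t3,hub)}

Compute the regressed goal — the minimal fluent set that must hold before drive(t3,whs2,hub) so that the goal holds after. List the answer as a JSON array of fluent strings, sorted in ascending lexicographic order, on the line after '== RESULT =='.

Compute (G \ add) ∪ pre:
  G ∩ del = {}  (empty — regression defined)
  G \ add = {pkg_at(p1,portB), pkg_at(p5,gate), truck_at(t3,hub)} \ {truck_at(t3,hub)} = {pkg_at(p1,portB), pkg_at(p5,gate)}
  ∪ pre   = {pkg_at(p1,portB), pkg_at(p5,gate)} ∪ {truck_at(t3,whs2)}
          = {pkg_at(p1,portB), pkg_at(p5,gate), truck_at(t3,whs2)}

== RESULT ==
["pkg_at(p1,portB)", "pkg_at(p5,gate)", "truck_at(t3,whs2)"]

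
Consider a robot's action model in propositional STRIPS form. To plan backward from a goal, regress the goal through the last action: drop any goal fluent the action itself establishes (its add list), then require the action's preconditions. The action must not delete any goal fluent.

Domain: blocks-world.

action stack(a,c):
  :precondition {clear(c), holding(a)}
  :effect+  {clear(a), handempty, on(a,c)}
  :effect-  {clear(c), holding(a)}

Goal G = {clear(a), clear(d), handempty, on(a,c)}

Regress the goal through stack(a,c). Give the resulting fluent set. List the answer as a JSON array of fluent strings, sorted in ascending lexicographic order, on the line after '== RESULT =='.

Compute (G \ add) ∪ pre:
  G ∩ del = {}  (empty — regression defined)
  G \ add = {clear(a), clear(d), handempty, on(a,c)} \ {clear(a), handempty, on(a,c)} = {clear(d)}
  ∪ pre   = {clear(d)} ∪ {clear(c), holding(a)}
          = {clear(c), clear(d), holding(a)}

== RESULT ==
["clear(c)", "clear(d)", "holding(a)"]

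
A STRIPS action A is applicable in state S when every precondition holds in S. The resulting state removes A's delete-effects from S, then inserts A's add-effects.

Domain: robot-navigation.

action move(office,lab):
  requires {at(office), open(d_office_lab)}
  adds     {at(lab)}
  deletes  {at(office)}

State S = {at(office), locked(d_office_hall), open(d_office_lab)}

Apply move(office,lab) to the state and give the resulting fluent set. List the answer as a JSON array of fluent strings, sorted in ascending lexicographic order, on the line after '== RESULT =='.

Progress:
  pre ⊆ S: {at(office), open(d_office_lab)} ⊆ S  — applicable
  S \ del = {locked(d_office_hall), open(d_office_lab)}
  ∪ add   = {at(lab), locked(d_office_hall), open(d_office_lab)}

== RESULT ==
["at(lab)", "locked(d_office_hall)", "open(d_office_lab)"]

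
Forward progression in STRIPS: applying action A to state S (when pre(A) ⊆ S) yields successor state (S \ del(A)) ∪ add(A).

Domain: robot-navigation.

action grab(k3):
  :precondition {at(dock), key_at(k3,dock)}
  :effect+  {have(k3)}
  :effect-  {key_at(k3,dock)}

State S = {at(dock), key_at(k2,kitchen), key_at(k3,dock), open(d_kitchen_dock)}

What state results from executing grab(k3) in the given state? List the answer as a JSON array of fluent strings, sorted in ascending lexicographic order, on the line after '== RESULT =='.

Compute (S \ del) ∪ add:
  pre ⊆ S: {at(dock), key_at(k3,dock)} ⊆ S  — applicable
  S \ del = {at(dock), key_at(k2,kitchen), open(d_kitchen_dock)}
  ∪ add   = {at(dock), have(k3), key_at(k2,kitchen), open(d_kitchen_dock)}

== RESULT ==
["at(dock)", "have(k3)", "key_at(k2,kitchen)", "open(d_kitchen_dock)"]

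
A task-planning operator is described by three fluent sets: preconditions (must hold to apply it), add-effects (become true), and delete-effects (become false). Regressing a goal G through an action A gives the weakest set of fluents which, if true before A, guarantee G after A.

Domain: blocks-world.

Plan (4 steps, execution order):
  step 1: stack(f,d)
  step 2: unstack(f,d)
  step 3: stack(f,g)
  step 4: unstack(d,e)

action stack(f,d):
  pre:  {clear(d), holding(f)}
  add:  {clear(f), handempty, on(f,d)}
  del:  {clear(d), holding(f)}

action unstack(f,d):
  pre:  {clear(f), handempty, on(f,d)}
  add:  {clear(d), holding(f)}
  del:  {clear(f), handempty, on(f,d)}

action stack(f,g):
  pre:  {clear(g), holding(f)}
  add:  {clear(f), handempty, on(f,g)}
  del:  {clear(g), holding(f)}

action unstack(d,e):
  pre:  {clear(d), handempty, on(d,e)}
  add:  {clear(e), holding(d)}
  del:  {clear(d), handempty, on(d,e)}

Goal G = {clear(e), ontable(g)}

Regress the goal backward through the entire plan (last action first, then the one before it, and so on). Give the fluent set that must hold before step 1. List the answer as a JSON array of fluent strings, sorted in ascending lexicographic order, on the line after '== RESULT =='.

Work backward from the goal:
  through step 4 (unstack(d,e)): drop {clear(e)}, keep {ontable(g)}, require {clear(d), handempty, on(d,e)}
    → {clear(d), handempty, on(d,e), ontable(g)}
  through step 3 (stack(f,g)): drop {handempty}, keep {clear(d), on(d,e), ontable(g)}, require {clear(g), holding(f)}
    → {clear(d), clear(g), holding(f), on(d,e), ontable(g)}
  through step 2 (unstack(f,d)): drop {clear(d), holding(f)}, keep {clear(g), on(d,e), ontable(g)}, require {clear(f), handempty, on(f,d)}
    → {clear(f), clear(g), handempty, on(d,e), on(f,d), ontable(g)}
  through step 1 (stack(f,d)): drop {clear(f), handempty, on(f,d)}, keep {clear(g), on(d,e), ontable(g)}, require {clear(d), holding(f)}
    → {clear(d), clear(g), holding(f), on(d,e), ontable(g)}

== RESULT ==
["clear(d)", "clear(g)", "holding(f)", "on(d,e)", "ontable(g)"]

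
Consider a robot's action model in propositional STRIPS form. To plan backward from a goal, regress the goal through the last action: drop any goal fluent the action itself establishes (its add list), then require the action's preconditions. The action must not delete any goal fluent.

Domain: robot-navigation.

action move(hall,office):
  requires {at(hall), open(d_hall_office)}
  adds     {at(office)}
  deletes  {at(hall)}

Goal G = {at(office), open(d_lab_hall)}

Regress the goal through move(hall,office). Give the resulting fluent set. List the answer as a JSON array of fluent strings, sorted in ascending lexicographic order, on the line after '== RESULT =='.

Regress:
  G ∩ del = {}  (empty — regression defined)
  G \ add = {at(office), open(d_lab_hall)} \ {at(office)} = {open(d_lab_hall)}
  ∪ pre   = {open(d_lab_hall)} ∪ {at(hall), open(d_hall_office)}
          = {at(hall), open(d_hall_office), open(d_lab_hall)}

== RESULT ==
["at(hall)", "open(d_hall_office)", "open(d_lab_hall)"]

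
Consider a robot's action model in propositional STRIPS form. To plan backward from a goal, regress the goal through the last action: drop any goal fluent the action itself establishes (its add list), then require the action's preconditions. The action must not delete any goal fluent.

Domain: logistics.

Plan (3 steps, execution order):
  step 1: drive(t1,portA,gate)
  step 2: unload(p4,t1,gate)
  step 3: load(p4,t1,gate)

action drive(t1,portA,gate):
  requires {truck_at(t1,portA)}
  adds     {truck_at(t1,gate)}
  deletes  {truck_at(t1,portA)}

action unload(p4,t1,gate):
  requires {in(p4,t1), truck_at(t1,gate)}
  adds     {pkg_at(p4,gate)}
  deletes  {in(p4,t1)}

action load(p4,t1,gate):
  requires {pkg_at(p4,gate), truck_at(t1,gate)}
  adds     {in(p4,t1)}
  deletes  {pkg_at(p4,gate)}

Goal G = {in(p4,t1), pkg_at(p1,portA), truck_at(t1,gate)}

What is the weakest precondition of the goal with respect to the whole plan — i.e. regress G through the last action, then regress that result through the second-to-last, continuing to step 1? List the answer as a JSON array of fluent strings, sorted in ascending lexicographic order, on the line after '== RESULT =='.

Regress step by step:
  through step 3 (load(p4,t1,gate)): drop {in(p4,t1)}, keep {pkg_at(p1,portA), truck_at(t1,gate)}, require {pkg_at(p4,gate), truck_at(t1,gate)}
    → {pkg_at(p1,portA), pkg_at(p4,gate), truck_at(t1,gate)}
  through step 2 (unload(p4,t1,gate)): drop {pkg_at(p4,gate)}, keep {pkg_at(p1,portA), truck_at(t1,gate)}, require {in(p4,t1), truck_at(t1,gate)}
    → {in(p4,t1), pkg_at(p1,portA), truck_at(t1,gate)}
  through step 1 (drive(t1,portA,gate)): drop {truck_at(t1,gate)}, keep {in(p4,t1), pkg_at(p1,portA)}, require {truck_at(t1,portA)}
    → {in(p4,t1), pkg_at(p1,portA), truck_at(t1,portA)}

== RESULT ==
["in(p4,t1)", "pkg_at(p1,portA)", "truck_at(t1,portA)"]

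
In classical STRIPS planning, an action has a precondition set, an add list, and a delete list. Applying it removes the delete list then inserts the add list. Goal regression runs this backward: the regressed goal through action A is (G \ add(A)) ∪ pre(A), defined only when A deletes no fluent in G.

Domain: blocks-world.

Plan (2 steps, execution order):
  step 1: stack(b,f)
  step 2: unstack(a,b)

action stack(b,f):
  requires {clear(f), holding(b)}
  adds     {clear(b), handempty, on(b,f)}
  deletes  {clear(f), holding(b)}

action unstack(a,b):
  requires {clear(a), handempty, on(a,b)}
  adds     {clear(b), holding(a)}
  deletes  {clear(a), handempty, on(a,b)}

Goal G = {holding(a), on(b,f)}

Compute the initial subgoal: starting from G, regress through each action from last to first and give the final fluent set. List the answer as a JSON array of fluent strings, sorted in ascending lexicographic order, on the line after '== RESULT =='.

Regress step by step:
  through step 2 (unstack(a,b)): drop {holding(a)}, keep {on(b,f)}, require {clear(a), handempty, on(a,b)}
    → {clear(a), handempty, on(a,b), on(b,f)}
  through step 1 (stack(b,f)): drop {handempty, on(b,f)}, keep {clear(a), on(a,b)}, require {clear(f), holding(b)}
    → {clear(a), clear(f), holding(b), on(a,b)}

== RESULT ==
["clear(a)", "clear(f)", "holding(b)", "on(a,b)"]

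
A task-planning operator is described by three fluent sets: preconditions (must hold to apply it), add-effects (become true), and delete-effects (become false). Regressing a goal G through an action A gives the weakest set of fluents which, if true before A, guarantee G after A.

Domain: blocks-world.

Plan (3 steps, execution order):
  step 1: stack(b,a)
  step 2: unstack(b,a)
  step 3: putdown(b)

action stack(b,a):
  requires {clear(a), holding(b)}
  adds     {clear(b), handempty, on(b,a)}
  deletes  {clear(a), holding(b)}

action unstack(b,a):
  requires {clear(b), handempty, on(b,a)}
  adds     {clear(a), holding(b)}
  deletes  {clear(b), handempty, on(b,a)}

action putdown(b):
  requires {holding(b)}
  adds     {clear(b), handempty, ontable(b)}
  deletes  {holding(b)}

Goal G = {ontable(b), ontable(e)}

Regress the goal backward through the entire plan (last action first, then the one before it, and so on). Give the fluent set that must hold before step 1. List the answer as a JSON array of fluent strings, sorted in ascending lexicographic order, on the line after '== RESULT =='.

Work backward from the goal:
  through step 3 (putdown(b)): drop {ontable(b)}, keep {ontable(e)}, require {holding(b)}
    → {holding(b), ontable(e)}
  through step 2 (unstack(b,a)): drop {holding(b)}, keep {ontable(e)}, require {clear(b), handempty, on(b,a)}
    → {clear(b), handempty, on(b,a), ontable(e)}
  through step 1 (stack(b,a)): drop {clear(b), handempty, on(b,a)}, keep {ontable(e)}, require {clear(a), holding(b)}
    → {clear(a), holding(b), ontable(e)}

== RESULT ==
["clear(a)", "holding(b)", "ontable(e)"]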